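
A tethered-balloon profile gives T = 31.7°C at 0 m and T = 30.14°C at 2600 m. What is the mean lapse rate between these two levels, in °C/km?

0.6°C/km

Γ = −ΔT/Δz = (31.7 − 30.14) / (2600 − 0) m
  = 1.56°C / 2.6 km = 0.6°C/km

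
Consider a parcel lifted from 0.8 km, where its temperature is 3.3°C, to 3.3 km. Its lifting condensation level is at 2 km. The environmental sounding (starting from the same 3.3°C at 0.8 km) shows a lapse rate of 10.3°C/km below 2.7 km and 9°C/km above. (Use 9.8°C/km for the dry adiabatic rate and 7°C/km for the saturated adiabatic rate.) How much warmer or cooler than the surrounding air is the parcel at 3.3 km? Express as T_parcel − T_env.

Parcel:
  800 → 2000 m (dry, 9.8°C/km): ΔT = -9.8 × 1.2 = -11.76°C → T = -8.46°C
  2000 → 3300 m (saturated, 7°C/km): ΔT = -7 × 1.3 = -9.1°C → T = -17.56°C
Environment:
  800 → 2700 m (environment, lower layer, 10.3°C/km): ΔT = -10.3 × 1.9 = -19.57°C → T = -16.27°C
  2700 → 3300 m (environment, upper layer, 9°C/km): ΔT = -9 × 0.6 = -5.4°C → T = -21.67°C
T_parcel − T_env = -17.56 − (-21.67) = +4.11°C

+4.11°C (parcel warmer than environment)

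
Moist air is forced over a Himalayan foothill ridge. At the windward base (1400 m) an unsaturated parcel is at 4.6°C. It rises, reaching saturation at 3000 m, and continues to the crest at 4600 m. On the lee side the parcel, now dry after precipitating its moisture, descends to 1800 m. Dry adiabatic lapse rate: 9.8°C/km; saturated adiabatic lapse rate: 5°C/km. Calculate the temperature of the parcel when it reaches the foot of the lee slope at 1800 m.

1400–3000 m, dry: Δz = 1.6 km ⇒ ΔT = -15.68°C; T = -11.08°C
3000–4600 m, saturated: Δz = 1.6 km ⇒ ΔT = -8°C; T = -19.08°C
4600–1800 m, dry descent: Δz = 2.8 km ⇒ ΔT = +27.44°C; T = 8.36°C

8.36°C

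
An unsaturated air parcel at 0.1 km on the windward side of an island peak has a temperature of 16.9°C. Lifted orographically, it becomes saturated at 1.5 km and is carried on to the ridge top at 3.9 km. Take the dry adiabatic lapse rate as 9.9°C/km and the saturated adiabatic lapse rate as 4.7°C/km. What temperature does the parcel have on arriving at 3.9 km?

-8.24°C

From 100 m to 1500 m (dry): cools by 9.9 × 1.4 = 13.86°C, giving 3.04°C.
From 1500 m to 3900 m (saturated): cools by 4.7 × 2.4 = 11.28°C, giving -8.24°C.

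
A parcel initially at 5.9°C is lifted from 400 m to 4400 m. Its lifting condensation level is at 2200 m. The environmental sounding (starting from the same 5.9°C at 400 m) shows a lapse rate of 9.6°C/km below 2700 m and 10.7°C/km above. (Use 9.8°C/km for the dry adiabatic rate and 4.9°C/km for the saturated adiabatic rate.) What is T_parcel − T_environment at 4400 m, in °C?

Parcel:
  400 → 2200 m (dry, 9.8°C/km): ΔT = -9.8 × 1.8 = -17.64°C → T = -11.74°C
  2200 → 4400 m (saturated, 4.9°C/km): ΔT = -4.9 × 2.2 = -10.78°C → T = -22.52°C
Environment:
  400 → 2700 m (environment, lower layer, 9.6°C/km): ΔT = -9.6 × 2.3 = -22.08°C → T = -16.18°C
  2700 → 4400 m (environment, upper layer, 10.7°C/km): ΔT = -10.7 × 1.7 = -18.19°C → T = -34.37°C
T_parcel − T_env = -22.52 − (-34.37) = +11.85°C

+11.85°C (parcel warmer than environment)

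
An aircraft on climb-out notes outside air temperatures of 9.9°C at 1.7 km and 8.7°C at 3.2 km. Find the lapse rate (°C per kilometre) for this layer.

Γ = −ΔT/Δz = (9.9 − 8.7) / (3200 − 1700) m
  = 1.2°C / 1.5 km = 0.8°C/km

0.8°C/km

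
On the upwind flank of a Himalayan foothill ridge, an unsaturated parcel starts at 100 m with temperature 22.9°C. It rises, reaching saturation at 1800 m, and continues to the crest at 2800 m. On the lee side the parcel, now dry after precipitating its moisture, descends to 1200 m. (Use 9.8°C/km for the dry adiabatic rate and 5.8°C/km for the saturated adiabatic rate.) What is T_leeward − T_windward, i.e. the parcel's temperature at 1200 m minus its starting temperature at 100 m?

-6.78°C

From 100 m to 1800 m (dry): cools by 9.8 × 1.7 = 16.66°C, giving 6.24°C.
From 1800 m to 2800 m (saturated): cools by 5.8 × 1 = 5.8°C, giving 0.44°C.
From 2800 m to 1200 m (dry descent): warms by 9.8 × 1.6 = 15.68°C, giving 16.12°C.
Net change vs windward start: 16.12 − 22.9 = -6.78°C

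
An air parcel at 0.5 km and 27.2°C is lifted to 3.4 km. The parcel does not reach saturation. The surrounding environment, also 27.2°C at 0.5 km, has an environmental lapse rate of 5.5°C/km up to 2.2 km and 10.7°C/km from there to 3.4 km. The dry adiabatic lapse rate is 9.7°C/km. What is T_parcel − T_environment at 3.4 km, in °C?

-5.94°C (parcel cooler than environment)

Parcel:
  Dry to 3400 m: -9.7 × 2.9 km = -28.13°C, so T = -0.93°C.
Environment:
  Environment, lower layer to 2200 m: -5.5 × 1.7 km = -9.35°C, so T = 17.85°C.
  Environment, upper layer to 3400 m: -10.7 × 1.2 km = -12.84°C, so T = 5.01°C.
T_parcel − T_env = -0.93 − 5.01 = -5.94°C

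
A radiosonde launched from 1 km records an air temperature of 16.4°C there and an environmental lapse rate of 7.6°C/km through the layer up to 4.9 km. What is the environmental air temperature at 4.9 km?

-13.24°C

From 1000 m to 4900 m (environmental): cools by 7.6 × 3.9 = 29.64°C, giving -13.24°C.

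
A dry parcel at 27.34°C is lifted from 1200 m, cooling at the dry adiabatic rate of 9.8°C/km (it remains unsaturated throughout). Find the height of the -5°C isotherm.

Height above start = (27.34 − (-5)) / 9.8 = 3.3 km
Altitude = 1200 m + 3300 m = 4500 m

4500 m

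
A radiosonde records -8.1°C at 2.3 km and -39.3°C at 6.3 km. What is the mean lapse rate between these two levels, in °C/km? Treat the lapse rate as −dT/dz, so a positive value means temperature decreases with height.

Γ = −ΔT/Δz = (-8.1 − (-39.3)) / (6300 − 2300) m
  = 31.2°C / 4 km = 7.8°C/km

7.8°C/km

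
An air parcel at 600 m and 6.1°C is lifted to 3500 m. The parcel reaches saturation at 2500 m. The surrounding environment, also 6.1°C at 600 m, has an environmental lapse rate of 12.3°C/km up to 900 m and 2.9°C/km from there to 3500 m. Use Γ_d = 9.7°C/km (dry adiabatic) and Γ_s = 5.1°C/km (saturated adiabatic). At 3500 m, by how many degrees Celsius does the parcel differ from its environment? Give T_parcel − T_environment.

Parcel:
  600 → 2500 m (dry, 9.7°C/km): ΔT = -9.7 × 1.9 = -18.43°C → T = -12.33°C
  2500 → 3500 m (saturated, 5.1°C/km): ΔT = -5.1 × 1 = -5.1°C → T = -17.43°C
Environment:
  600 → 900 m (environment, lower layer, 12.3°C/km): ΔT = -12.3 × 0.3 = -3.69°C → T = 2.41°C
  900 → 3500 m (environment, upper layer, 2.9°C/km): ΔT = -2.9 × 2.6 = -7.54°C → T = -5.13°C
T_parcel − T_env = -17.43 − (-5.13) = -12.3°C

-12.3°C (parcel cooler than environment)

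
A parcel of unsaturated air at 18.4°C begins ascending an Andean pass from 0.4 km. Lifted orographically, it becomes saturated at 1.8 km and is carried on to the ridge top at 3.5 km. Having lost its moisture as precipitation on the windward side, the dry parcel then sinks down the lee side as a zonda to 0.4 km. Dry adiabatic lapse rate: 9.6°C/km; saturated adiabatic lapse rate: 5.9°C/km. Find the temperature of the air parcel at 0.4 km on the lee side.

24.69°C

400 → 1800 m (dry, 9.6°C/km): ΔT = -9.6 × 1.4 = -13.44°C → T = 4.96°C
1800 → 3500 m (saturated, 5.9°C/km): ΔT = -5.9 × 1.7 = -10.03°C → T = -5.07°C
3500 → 400 m (dry descent, 9.6°C/km): ΔT = +9.6 × 3.1 = +29.76°C → T = 24.69°C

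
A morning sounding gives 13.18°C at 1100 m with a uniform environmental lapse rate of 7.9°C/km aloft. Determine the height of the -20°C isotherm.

5300 m

Height above start = (13.18 − (-20)) / 7.9 = 4.2 km
Altitude = 1100 m + 4200 m = 5300 m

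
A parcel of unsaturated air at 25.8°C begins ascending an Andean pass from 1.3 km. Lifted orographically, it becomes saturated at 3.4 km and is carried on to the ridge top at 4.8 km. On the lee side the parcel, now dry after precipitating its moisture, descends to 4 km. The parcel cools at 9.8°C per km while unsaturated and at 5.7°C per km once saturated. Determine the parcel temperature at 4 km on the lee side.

1300–3400 m, dry: Δz = 2.1 km ⇒ ΔT = -20.58°C; T = 5.22°C
3400–4800 m, saturated: Δz = 1.4 km ⇒ ΔT = -7.98°C; T = -2.76°C
4800–4000 m, dry descent: Δz = 0.8 km ⇒ ΔT = +7.84°C; T = 5.08°C

5.08°C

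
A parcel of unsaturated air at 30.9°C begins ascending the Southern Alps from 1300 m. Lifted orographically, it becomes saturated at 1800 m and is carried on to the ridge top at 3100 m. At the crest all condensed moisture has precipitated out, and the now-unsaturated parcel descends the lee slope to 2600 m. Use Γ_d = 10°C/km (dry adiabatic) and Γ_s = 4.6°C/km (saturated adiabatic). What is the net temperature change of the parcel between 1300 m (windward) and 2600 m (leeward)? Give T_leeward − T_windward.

From 1300 m to 1800 m (dry): cools by 10 × 0.5 = 5°C, giving 25.9°C.
From 1800 m to 3100 m (saturated): cools by 4.6 × 1.3 = 5.98°C, giving 19.92°C.
From 3100 m to 2600 m (dry descent): warms by 10 × 0.5 = 5°C, giving 24.92°C.
Net change vs windward start: 24.92 − 30.9 = -5.98°C

-5.98°C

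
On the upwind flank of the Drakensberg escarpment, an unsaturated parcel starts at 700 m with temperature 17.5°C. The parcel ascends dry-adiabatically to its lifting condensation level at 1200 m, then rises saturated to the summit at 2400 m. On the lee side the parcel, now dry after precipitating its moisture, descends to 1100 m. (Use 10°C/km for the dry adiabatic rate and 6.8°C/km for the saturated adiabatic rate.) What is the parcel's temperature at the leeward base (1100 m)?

700–1200 m, dry: Δz = 0.5 km ⇒ ΔT = -5°C; T = 12.5°C
1200–2400 m, saturated: Δz = 1.2 km ⇒ ΔT = -8.16°C; T = 4.34°C
2400–1100 m, dry descent: Δz = 1.3 km ⇒ ΔT = +13°C; T = 17.34°C

17.34°C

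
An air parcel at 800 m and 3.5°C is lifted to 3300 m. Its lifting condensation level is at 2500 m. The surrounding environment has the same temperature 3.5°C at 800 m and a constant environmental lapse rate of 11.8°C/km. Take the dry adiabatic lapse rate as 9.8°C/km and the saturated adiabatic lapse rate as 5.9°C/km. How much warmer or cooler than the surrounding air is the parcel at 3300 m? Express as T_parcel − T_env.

Parcel:
  800 → 2500 m (dry, 9.8°C/km): ΔT = -9.8 × 1.7 = -16.66°C → T = -13.16°C
  2500 → 3300 m (saturated, 5.9°C/km): ΔT = -5.9 × 0.8 = -4.72°C → T = -17.88°C
Environment:
  800 → 3300 m (environment, 11.8°C/km): ΔT = -11.8 × 2.5 = -29.5°C → T = -26°C
T_parcel − T_env = -17.88 − (-26) = +8.12°C

+8.12°C (parcel warmer than environment)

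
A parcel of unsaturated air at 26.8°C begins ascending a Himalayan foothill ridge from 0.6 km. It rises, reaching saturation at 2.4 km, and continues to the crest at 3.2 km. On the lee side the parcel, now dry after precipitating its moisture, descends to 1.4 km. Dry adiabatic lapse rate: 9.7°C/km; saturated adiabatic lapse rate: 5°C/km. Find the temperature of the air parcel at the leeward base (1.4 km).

22.8°C

600 → 2400 m (dry, 9.7°C/km): ΔT = -9.7 × 1.8 = -17.46°C → T = 9.34°C
2400 → 3200 m (saturated, 5°C/km): ΔT = -5 × 0.8 = -4°C → T = 5.34°C
3200 → 1400 m (dry descent, 9.7°C/km): ΔT = +9.7 × 1.8 = +17.46°C → T = 22.8°C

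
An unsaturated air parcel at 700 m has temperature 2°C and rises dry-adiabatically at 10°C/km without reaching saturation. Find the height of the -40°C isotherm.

Height above start = (2 − (-40)) / 10 = 4.2 km
Altitude = 700 m + 4200 m = 4900 m

4900 m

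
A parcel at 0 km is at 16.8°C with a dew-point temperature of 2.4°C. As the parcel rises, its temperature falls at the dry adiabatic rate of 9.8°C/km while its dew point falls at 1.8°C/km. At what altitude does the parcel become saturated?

T and T_d converge at 9.8 − 1.8 = 8°C per km
Height above start = (16.8 − 2.4) / 8 = 1.8 km
LCL altitude = 0 m + 1800 m = 1800 m

1.8 km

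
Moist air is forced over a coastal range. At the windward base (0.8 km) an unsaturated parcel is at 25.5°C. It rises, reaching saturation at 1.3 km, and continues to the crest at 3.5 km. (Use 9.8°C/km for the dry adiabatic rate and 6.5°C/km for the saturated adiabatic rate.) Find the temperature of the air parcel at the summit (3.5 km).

800 → 1300 m (dry, 9.8°C/km): ΔT = -9.8 × 0.5 = -4.9°C → T = 20.6°C
1300 → 3500 m (saturated, 6.5°C/km): ΔT = -6.5 × 2.2 = -14.3°C → T = 6.3°C

6.3°C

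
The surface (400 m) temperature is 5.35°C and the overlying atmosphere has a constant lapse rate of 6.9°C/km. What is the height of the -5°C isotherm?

Height above start = (5.35 − (-5)) / 6.9 = 1.5 km
Altitude = 400 m + 1500 m = 1900 m

1900 m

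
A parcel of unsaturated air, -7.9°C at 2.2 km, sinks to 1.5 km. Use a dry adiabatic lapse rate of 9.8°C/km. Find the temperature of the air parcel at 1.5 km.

Dry adiabatic to 1500 m: +9.8 × 0.7 km = +6.86°C, so T = -1.04°C.

-1.04°C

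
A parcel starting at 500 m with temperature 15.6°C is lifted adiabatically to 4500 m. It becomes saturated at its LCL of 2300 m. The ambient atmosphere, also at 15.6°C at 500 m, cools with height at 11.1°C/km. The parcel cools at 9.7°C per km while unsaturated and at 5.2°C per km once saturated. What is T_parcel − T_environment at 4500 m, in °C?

Parcel:
  500 → 2300 m (dry, 9.7°C/km): ΔT = -9.7 × 1.8 = -17.46°C → T = -1.86°C
  2300 → 4500 m (saturated, 5.2°C/km): ΔT = -5.2 × 2.2 = -11.44°C → T = -13.3°C
Environment:
  500 → 4500 m (environment, 11.1°C/km): ΔT = -11.1 × 4 = -44.4°C → T = -28.8°C
T_parcel − T_env = -13.3 − (-28.8) = +15.5°C

+15.5°C (parcel warmer than environment)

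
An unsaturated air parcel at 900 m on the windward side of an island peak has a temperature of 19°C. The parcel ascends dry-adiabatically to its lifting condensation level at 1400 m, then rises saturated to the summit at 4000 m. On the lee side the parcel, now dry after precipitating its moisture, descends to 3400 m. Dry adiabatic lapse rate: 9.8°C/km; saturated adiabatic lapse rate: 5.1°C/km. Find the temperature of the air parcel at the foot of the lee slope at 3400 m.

6.72°C

900–1400 m, dry: Δz = 0.5 km ⇒ ΔT = -4.9°C; T = 14.1°C
1400–4000 m, saturated: Δz = 2.6 km ⇒ ΔT = -13.26°C; T = 0.84°C
4000–3400 m, dry descent: Δz = 0.6 km ⇒ ΔT = +5.88°C; T = 6.72°C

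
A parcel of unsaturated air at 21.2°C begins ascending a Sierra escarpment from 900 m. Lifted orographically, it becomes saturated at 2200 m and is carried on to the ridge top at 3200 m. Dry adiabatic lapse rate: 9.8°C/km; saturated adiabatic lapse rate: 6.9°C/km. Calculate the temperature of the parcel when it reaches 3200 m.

1.56°C

900 → 2200 m (dry, 9.8°C/km): ΔT = -9.8 × 1.3 = -12.74°C → T = 8.46°C
2200 → 3200 m (saturated, 6.9°C/km): ΔT = -6.9 × 1 = -6.9°C → T = 1.56°C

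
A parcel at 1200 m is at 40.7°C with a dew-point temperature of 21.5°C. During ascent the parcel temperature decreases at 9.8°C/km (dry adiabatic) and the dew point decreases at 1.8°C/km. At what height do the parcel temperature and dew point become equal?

3600 m

T and T_d converge at 9.8 − 1.8 = 8°C per km
Height above start = (40.7 − 21.5) / 8 = 2.4 km
LCL altitude = 1200 m + 2400 m = 3600 m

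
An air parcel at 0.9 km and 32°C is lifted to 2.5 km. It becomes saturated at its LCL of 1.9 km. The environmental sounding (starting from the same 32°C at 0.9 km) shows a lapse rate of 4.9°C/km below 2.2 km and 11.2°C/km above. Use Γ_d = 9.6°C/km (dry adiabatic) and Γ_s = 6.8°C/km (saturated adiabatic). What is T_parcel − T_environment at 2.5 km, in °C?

Parcel:
  900–1900 m, dry: Δz = 1 km ⇒ ΔT = -9.6°C; T = 22.4°C
  1900–2500 m, saturated: Δz = 0.6 km ⇒ ΔT = -4.08°C; T = 18.32°C
Environment:
  900–2200 m, environment, lower layer: Δz = 1.3 km ⇒ ΔT = -6.37°C; T = 25.63°C
  2200–2500 m, environment, upper layer: Δz = 0.3 km ⇒ ΔT = -3.36°C; T = 22.27°C
T_parcel − T_env = 18.32 − 22.27 = -3.95°C

-3.95°C (parcel cooler than environment)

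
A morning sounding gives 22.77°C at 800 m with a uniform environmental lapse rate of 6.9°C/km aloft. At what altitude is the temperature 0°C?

Height above start = (22.77 − 0) / 6.9 = 3.3 km
Altitude = 800 m + 3300 m = 4100 m

4100 m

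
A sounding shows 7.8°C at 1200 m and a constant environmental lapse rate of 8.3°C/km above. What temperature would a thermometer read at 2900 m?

1200–2900 m, environmental: Δz = 1.7 km ⇒ ΔT = -14.11°C; T = -6.31°C

-6.31°C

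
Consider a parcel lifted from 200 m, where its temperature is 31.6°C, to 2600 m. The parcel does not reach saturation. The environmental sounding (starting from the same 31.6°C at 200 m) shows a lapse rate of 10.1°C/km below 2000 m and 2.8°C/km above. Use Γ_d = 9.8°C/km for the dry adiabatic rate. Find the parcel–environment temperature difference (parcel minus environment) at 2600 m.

-3.66°C (parcel cooler than environment)

Parcel:
  200–2600 m, dry: Δz = 2.4 km ⇒ ΔT = -23.52°C; T = 8.08°C
Environment:
  200–2000 m, environment, lower layer: Δz = 1.8 km ⇒ ΔT = -18.18°C; T = 13.42°C
  2000–2600 m, environment, upper layer: Δz = 0.6 km ⇒ ΔT = -1.68°C; T = 11.74°C
T_parcel − T_env = 8.08 − 11.74 = -3.66°C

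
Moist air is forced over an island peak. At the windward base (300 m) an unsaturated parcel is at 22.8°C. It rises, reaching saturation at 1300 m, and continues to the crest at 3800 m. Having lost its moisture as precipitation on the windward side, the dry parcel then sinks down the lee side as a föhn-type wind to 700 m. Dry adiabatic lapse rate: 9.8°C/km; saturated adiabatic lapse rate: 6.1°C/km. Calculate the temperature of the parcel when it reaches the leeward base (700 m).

300 → 1300 m (dry, 9.8°C/km): ΔT = -9.8 × 1 = -9.8°C → T = 13°C
1300 → 3800 m (saturated, 6.1°C/km): ΔT = -6.1 × 2.5 = -15.25°C → T = -2.25°C
3800 → 700 m (dry descent, 9.8°C/km): ΔT = +9.8 × 3.1 = +30.38°C → T = 28.13°C

28.13°C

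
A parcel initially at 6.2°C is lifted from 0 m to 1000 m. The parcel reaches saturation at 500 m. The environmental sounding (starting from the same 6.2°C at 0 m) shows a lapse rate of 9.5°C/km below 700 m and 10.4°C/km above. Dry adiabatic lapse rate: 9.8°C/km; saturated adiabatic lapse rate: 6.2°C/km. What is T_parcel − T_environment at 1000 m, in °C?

Parcel:
  From 0 m to 500 m (dry): cools by 9.8 × 0.5 = 4.9°C, giving 1.3°C.
  From 500 m to 1000 m (saturated): cools by 6.2 × 0.5 = 3.1°C, giving -1.8°C.
Environment:
  From 0 m to 700 m (environment, lower layer): cools by 9.5 × 0.7 = 6.65°C, giving -0.45°C.
  From 700 m to 1000 m (environment, upper layer): cools by 10.4 × 0.3 = 3.12°C, giving -3.57°C.
T_parcel − T_env = -1.8 − (-3.57) = +1.77°C

+1.77°C (parcel warmer than environment)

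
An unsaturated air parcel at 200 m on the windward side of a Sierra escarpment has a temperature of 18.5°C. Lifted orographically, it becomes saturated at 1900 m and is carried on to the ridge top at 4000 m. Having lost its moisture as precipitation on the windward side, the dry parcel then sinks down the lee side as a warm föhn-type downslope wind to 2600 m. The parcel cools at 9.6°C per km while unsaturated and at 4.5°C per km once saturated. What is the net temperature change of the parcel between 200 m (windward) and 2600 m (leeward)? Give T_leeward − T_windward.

-12.33°C

From 200 m to 1900 m (dry): cools by 9.6 × 1.7 = 16.32°C, giving 2.18°C.
From 1900 m to 4000 m (saturated): cools by 4.5 × 2.1 = 9.45°C, giving -7.27°C.
From 4000 m to 2600 m (dry descent): warms by 9.6 × 1.4 = 13.44°C, giving 6.17°C.
Net change vs windward start: 6.17 − 18.5 = -12.33°C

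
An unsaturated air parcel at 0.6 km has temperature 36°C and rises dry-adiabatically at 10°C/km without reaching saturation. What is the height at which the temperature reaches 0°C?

4.2 km

Height above start = (36 − 0) / 10 = 3.6 km
Altitude = 600 m + 3600 m = 4200 m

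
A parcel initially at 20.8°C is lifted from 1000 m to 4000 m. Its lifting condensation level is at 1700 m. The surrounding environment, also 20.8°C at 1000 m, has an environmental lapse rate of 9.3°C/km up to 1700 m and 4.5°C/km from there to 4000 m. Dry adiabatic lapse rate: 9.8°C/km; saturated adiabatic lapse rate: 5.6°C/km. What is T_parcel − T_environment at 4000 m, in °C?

Parcel:
  1000–1700 m, dry: Δz = 0.7 km ⇒ ΔT = -6.86°C; T = 13.94°C
  1700–4000 m, saturated: Δz = 2.3 km ⇒ ΔT = -12.88°C; T = 1.06°C
Environment:
  1000–1700 m, environment, lower layer: Δz = 0.7 km ⇒ ΔT = -6.51°C; T = 14.29°C
  1700–4000 m, environment, upper layer: Δz = 2.3 km ⇒ ΔT = -10.35°C; T = 3.94°C
T_parcel − T_env = 1.06 − 3.94 = -2.88°C

-2.88°C (parcel cooler than environment)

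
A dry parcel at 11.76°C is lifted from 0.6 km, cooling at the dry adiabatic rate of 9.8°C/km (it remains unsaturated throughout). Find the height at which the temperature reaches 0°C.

1.8 km

Height above start = (11.76 − 0) / 9.8 = 1.2 km
Altitude = 600 m + 1200 m = 1800 m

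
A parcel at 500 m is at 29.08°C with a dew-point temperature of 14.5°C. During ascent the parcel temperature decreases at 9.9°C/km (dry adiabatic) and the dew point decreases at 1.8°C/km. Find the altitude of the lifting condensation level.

2300 m

T and T_d converge at 9.9 − 1.8 = 8.1°C per km
Height above start = (29.08 − 14.5) / 8.1 = 1.8 km
LCL altitude = 500 m + 1800 m = 2300 m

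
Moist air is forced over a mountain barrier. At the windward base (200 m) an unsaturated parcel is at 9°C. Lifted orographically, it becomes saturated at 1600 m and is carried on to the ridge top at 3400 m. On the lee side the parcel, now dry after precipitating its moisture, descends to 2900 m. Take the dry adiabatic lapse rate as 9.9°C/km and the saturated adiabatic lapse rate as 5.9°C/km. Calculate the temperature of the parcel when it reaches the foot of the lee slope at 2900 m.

-10.53°C

From 200 m to 1600 m (dry): cools by 9.9 × 1.4 = 13.86°C, giving -4.86°C.
From 1600 m to 3400 m (saturated): cools by 5.9 × 1.8 = 10.62°C, giving -15.48°C.
From 3400 m to 2900 m (dry descent): warms by 9.9 × 0.5 = 4.95°C, giving -10.53°C.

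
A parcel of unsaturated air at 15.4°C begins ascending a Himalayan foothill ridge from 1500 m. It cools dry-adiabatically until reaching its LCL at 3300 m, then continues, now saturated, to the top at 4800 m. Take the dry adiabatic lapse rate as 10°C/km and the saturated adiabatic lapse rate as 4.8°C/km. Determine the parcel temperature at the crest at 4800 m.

From 1500 m to 3300 m (dry): cools by 10 × 1.8 = 18°C, giving -2.6°C.
From 3300 m to 4800 m (saturated): cools by 4.8 × 1.5 = 7.2°C, giving -9.8°C.

-9.8°C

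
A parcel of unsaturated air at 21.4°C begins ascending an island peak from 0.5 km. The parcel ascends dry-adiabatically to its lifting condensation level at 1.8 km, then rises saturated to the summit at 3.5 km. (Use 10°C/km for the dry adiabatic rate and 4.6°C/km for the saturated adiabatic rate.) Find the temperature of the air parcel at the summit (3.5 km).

Dry to 1800 m: -10 × 1.3 km = -13°C, so T = 8.4°C.
Saturated to 3500 m: -4.6 × 1.7 km = -7.82°C, so T = 0.58°C.

0.58°C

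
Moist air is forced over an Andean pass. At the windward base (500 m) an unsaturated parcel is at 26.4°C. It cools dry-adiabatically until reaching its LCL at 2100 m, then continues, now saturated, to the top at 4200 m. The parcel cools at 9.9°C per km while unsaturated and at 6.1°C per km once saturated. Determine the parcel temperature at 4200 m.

From 500 m to 2100 m (dry): cools by 9.9 × 1.6 = 15.84°C, giving 10.56°C.
From 2100 m to 4200 m (saturated): cools by 6.1 × 2.1 = 12.81°C, giving -2.25°C.

-2.25°C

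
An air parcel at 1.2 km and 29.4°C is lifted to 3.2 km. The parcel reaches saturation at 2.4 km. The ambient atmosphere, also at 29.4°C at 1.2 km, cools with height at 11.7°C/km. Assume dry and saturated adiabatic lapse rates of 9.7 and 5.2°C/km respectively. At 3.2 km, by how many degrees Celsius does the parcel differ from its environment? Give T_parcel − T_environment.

Parcel:
  From 1200 m to 2400 m (dry): cools by 9.7 × 1.2 = 11.64°C, giving 17.76°C.
  From 2400 m to 3200 m (saturated): cools by 5.2 × 0.8 = 4.16°C, giving 13.6°C.
Environment:
  From 1200 m to 3200 m (environment): cools by 11.7 × 2 = 23.4°C, giving 6°C.
T_parcel − T_env = 13.6 − 6 = +7.6°C

+7.6°C (parcel warmer than environment)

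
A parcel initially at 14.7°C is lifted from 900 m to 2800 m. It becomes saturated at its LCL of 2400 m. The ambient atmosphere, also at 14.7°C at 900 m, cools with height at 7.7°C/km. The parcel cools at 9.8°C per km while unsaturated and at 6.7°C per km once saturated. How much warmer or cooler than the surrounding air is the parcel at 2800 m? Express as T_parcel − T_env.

Parcel:
  From 900 m to 2400 m (dry): cools by 9.8 × 1.5 = 14.7°C, giving 0°C.
  From 2400 m to 2800 m (saturated): cools by 6.7 × 0.4 = 2.68°C, giving -2.68°C.
Environment:
  From 900 m to 2800 m (environment): cools by 7.7 × 1.9 = 14.63°C, giving 0.07°C.
T_parcel − T_env = -2.68 − 0.07 = -2.75°C

-2.75°C (parcel cooler than environment)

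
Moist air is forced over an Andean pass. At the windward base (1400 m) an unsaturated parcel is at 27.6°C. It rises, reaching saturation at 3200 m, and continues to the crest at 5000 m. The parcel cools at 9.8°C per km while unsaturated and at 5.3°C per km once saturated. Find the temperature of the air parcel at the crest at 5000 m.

0.42°C

1400 → 3200 m (dry, 9.8°C/km): ΔT = -9.8 × 1.8 = -17.64°C → T = 9.96°C
3200 → 5000 m (saturated, 5.3°C/km): ΔT = -5.3 × 1.8 = -9.54°C → T = 0.42°C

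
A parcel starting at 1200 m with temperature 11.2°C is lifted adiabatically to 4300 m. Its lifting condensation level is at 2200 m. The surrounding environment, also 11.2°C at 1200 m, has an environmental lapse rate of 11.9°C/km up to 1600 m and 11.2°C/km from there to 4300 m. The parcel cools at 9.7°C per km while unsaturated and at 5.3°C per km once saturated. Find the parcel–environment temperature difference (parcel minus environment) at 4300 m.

+14.17°C (parcel warmer than environment)

Parcel:
  1200–2200 m, dry: Δz = 1 km ⇒ ΔT = -9.7°C; T = 1.5°C
  2200–4300 m, saturated: Δz = 2.1 km ⇒ ΔT = -11.13°C; T = -9.63°C
Environment:
  1200–1600 m, environment, lower layer: Δz = 0.4 km ⇒ ΔT = -4.76°C; T = 6.44°C
  1600–4300 m, environment, upper layer: Δz = 2.7 km ⇒ ΔT = -30.24°C; T = -23.8°C
T_parcel − T_env = -9.63 − (-23.8) = +14.17°C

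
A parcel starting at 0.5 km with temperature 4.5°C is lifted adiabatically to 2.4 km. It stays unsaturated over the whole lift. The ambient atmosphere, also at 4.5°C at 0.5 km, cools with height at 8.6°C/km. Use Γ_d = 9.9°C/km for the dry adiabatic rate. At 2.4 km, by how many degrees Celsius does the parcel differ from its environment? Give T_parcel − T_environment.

Parcel:
  Dry to 2400 m: -9.9 × 1.9 km = -18.81°C, so T = -14.31°C.
Environment:
  Environment to 2400 m: -8.6 × 1.9 km = -16.34°C, so T = -11.84°C.
T_parcel − T_env = -14.31 − (-11.84) = -2.47°C

-2.47°C (parcel cooler than environment)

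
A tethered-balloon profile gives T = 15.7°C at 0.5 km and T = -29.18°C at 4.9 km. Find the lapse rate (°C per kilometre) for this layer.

Γ = −ΔT/Δz = (15.7 − (-29.18)) / (4900 − 500) m
  = 44.88°C / 4.4 km = 10.2°C/km

10.2°C/km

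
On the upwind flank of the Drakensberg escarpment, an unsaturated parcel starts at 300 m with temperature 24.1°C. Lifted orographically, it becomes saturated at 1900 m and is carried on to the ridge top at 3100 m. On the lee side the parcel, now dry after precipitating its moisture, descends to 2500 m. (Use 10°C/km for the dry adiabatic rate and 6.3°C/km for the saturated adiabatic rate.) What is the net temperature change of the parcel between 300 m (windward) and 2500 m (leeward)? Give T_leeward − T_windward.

-17.56°C

From 300 m to 1900 m (dry): cools by 10 × 1.6 = 16°C, giving 8.1°C.
From 1900 m to 3100 m (saturated): cools by 6.3 × 1.2 = 7.56°C, giving 0.54°C.
From 3100 m to 2500 m (dry descent): warms by 10 × 0.6 = 6°C, giving 6.54°C.
Net change vs windward start: 6.54 − 24.1 = -17.56°C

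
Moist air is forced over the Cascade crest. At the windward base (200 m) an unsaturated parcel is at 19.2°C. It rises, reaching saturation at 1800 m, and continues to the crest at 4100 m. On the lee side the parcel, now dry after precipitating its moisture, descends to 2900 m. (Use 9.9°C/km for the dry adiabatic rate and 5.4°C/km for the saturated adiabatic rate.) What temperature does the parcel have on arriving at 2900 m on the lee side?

From 200 m to 1800 m (dry): cools by 9.9 × 1.6 = 15.84°C, giving 3.36°C.
From 1800 m to 4100 m (saturated): cools by 5.4 × 2.3 = 12.42°C, giving -9.06°C.
From 4100 m to 2900 m (dry descent): warms by 9.9 × 1.2 = 11.88°C, giving 2.82°C.

2.82°C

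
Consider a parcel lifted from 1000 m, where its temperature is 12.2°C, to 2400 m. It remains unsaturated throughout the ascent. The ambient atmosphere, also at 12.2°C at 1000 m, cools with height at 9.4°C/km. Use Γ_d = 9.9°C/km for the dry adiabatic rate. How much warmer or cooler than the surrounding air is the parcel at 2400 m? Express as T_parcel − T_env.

-0.7°C (parcel cooler than environment)

Parcel:
  Dry to 2400 m: -9.9 × 1.4 km = -13.86°C, so T = -1.66°C.
Environment:
  Environment to 2400 m: -9.4 × 1.4 km = -13.16°C, so T = -0.96°C.
T_parcel − T_env = -1.66 − (-0.96) = -0.7°C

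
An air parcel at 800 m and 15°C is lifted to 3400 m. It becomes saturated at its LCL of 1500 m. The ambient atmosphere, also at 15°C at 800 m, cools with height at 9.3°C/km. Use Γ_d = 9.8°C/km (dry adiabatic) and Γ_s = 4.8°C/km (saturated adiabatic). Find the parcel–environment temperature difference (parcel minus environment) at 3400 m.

Parcel:
  800 → 1500 m (dry, 9.8°C/km): ΔT = -9.8 × 0.7 = -6.86°C → T = 8.14°C
  1500 → 3400 m (saturated, 4.8°C/km): ΔT = -4.8 × 1.9 = -9.12°C → T = -0.98°C
Environment:
  800 → 3400 m (environment, 9.3°C/km): ΔT = -9.3 × 2.6 = -24.18°C → T = -9.18°C
T_parcel − T_env = -0.98 − (-9.18) = +8.2°C

+8.2°C (parcel warmer than environment)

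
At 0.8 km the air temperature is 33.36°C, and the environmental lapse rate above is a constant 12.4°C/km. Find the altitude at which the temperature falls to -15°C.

Height above start = (33.36 − (-15)) / 12.4 = 3.9 km
Altitude = 800 m + 3900 m = 4700 m

4.7 km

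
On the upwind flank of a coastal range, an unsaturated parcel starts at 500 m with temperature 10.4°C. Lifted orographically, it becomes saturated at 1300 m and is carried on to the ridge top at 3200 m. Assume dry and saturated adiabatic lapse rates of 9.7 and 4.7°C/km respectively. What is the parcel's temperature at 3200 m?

From 500 m to 1300 m (dry): cools by 9.7 × 0.8 = 7.76°C, giving 2.64°C.
From 1300 m to 3200 m (saturated): cools by 4.7 × 1.9 = 8.93°C, giving -6.29°C.

-6.29°C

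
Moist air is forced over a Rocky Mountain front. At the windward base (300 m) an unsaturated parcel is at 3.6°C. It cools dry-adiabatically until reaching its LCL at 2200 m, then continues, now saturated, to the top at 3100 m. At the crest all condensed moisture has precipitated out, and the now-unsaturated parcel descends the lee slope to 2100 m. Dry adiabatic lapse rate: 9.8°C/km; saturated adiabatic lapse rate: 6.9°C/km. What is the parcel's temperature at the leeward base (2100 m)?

300–2200 m, dry: Δz = 1.9 km ⇒ ΔT = -18.62°C; T = -15.02°C
2200–3100 m, saturated: Δz = 0.9 km ⇒ ΔT = -6.21°C; T = -21.23°C
3100–2100 m, dry descent: Δz = 1 km ⇒ ΔT = +9.8°C; T = -11.43°C

-11.43°C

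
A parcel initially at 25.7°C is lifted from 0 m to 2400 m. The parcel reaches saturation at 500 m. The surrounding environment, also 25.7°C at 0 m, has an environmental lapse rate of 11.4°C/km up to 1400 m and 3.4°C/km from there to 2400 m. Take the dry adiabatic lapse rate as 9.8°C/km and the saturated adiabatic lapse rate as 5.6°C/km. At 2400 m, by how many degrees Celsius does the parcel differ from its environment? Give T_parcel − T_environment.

Parcel:
  0 → 500 m (dry, 9.8°C/km): ΔT = -9.8 × 0.5 = -4.9°C → T = 20.8°C
  500 → 2400 m (saturated, 5.6°C/km): ΔT = -5.6 × 1.9 = -10.64°C → T = 10.16°C
Environment:
  0 → 1400 m (environment, lower layer, 11.4°C/km): ΔT = -11.4 × 1.4 = -15.96°C → T = 9.74°C
  1400 → 2400 m (environment, upper layer, 3.4°C/km): ΔT = -3.4 × 1 = -3.4°C → T = 6.34°C
T_parcel − T_env = 10.16 − 6.34 = +3.82°C

+3.82°C (parcel warmer than environment)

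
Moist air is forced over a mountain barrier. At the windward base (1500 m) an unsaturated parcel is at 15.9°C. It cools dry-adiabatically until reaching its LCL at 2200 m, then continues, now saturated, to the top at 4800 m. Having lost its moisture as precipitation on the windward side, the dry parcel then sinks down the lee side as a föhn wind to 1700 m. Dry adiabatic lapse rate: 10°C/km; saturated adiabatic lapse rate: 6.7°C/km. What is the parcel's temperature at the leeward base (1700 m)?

22.48°C

1500 → 2200 m (dry, 10°C/km): ΔT = -10 × 0.7 = -7°C → T = 8.9°C
2200 → 4800 m (saturated, 6.7°C/km): ΔT = -6.7 × 2.6 = -17.42°C → T = -8.52°C
4800 → 1700 m (dry descent, 10°C/km): ΔT = +10 × 3.1 = +31°C → T = 22.48°C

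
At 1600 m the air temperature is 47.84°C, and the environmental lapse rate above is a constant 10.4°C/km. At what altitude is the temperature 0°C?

6200 m

Height above start = (47.84 − 0) / 10.4 = 4.6 km
Altitude = 1600 m + 4600 m = 6200 m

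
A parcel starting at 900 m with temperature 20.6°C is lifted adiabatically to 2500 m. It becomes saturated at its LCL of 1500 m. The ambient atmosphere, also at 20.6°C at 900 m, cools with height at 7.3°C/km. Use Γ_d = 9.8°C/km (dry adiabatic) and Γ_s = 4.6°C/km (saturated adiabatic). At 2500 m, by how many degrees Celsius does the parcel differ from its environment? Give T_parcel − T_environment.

Parcel:
  Dry to 1500 m: -9.8 × 0.6 km = -5.88°C, so T = 14.72°C.
  Saturated to 2500 m: -4.6 × 1 km = -4.6°C, so T = 10.12°C.
Environment:
  Environment to 2500 m: -7.3 × 1.6 km = -11.68°C, so T = 8.92°C.
T_parcel − T_env = 10.12 − 8.92 = +1.2°C

+1.2°C (parcel warmer than environment)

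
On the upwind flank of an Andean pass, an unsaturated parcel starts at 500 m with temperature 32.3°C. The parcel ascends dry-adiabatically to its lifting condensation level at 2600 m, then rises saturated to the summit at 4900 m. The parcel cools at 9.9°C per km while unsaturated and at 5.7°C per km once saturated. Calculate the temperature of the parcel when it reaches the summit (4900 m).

-1.6°C

Dry to 2600 m: -9.9 × 2.1 km = -20.79°C, so T = 11.51°C.
Saturated to 4900 m: -5.7 × 2.3 km = -13.11°C, so T = -1.6°C.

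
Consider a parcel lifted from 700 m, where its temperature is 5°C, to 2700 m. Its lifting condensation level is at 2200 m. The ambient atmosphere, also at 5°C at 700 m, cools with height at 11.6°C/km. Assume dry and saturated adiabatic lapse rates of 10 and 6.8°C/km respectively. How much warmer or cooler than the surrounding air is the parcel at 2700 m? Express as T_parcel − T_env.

Parcel:
  700–2200 m, dry: Δz = 1.5 km ⇒ ΔT = -15°C; T = -10°C
  2200–2700 m, saturated: Δz = 0.5 km ⇒ ΔT = -3.4°C; T = -13.4°C
Environment:
  700–2700 m, environment: Δz = 2 km ⇒ ΔT = -23.2°C; T = -18.2°C
T_parcel − T_env = -13.4 − (-18.2) = +4.8°C

+4.8°C (parcel warmer than environment)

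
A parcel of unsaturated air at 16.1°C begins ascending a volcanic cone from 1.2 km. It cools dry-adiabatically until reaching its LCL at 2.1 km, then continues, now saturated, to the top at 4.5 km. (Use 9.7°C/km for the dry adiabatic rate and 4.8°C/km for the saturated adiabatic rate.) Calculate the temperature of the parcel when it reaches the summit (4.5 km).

-4.15°C

From 1200 m to 2100 m (dry): cools by 9.7 × 0.9 = 8.73°C, giving 7.37°C.
From 2100 m to 4500 m (saturated): cools by 4.8 × 2.4 = 11.52°C, giving -4.15°C.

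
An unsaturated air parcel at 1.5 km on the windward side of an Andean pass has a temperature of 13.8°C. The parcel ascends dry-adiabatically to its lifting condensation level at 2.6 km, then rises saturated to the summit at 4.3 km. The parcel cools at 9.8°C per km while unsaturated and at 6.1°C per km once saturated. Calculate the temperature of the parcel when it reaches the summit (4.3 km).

-7.35°C

Dry to 2600 m: -9.8 × 1.1 km = -10.78°C, so T = 3.02°C.
Saturated to 4300 m: -6.1 × 1.7 km = -10.37°C, so T = -7.35°C.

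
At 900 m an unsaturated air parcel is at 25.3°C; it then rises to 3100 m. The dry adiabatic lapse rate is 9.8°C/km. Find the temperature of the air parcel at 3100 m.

3.74°C

900–3100 m, dry adiabatic: Δz = 2.2 km ⇒ ΔT = -21.56°C; T = 3.74°C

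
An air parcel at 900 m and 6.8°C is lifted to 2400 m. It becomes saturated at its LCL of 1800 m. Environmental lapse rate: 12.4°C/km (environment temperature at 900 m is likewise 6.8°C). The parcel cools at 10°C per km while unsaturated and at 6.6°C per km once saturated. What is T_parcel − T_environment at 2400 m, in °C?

Parcel:
  900 → 1800 m (dry, 10°C/km): ΔT = -10 × 0.9 = -9°C → T = -2.2°C
  1800 → 2400 m (saturated, 6.6°C/km): ΔT = -6.6 × 0.6 = -3.96°C → T = -6.16°C
Environment:
  900 → 2400 m (environment, 12.4°C/km): ΔT = -12.4 × 1.5 = -18.6°C → T = -11.8°C
T_parcel − T_env = -6.16 − (-11.8) = +5.64°C

+5.64°C (parcel warmer than environment)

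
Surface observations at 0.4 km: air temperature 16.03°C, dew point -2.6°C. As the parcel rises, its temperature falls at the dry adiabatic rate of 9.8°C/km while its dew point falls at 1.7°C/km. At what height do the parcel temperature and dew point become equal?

2.7 km

T and T_d converge at 9.8 − 1.7 = 8.1°C per km
Height above start = (16.03 − (-2.6)) / 8.1 = 2.3 km
LCL altitude = 400 m + 2300 m = 2700 m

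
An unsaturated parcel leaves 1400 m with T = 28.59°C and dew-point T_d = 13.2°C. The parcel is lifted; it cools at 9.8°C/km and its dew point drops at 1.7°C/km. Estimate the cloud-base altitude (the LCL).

T and T_d converge at 9.8 − 1.7 = 8.1°C per km
Height above start = (28.59 − 13.2) / 8.1 = 1.9 km
LCL altitude = 1400 m + 1900 m = 3300 m

3300 m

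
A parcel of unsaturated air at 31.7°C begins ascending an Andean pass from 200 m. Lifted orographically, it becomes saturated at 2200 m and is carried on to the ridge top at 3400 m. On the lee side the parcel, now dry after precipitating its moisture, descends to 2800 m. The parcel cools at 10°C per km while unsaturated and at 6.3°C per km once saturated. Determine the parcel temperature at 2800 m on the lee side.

Dry to 2200 m: -10 × 2 km = -20°C, so T = 11.7°C.
Saturated to 3400 m: -6.3 × 1.2 km = -7.56°C, so T = 4.14°C.
Dry descent to 2800 m: +10 × 0.6 km = +6°C, so T = 10.14°C.

10.14°C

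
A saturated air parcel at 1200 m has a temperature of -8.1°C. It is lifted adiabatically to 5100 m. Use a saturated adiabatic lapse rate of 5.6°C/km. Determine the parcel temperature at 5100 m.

-29.94°C

1200–5100 m, saturated adiabatic: Δz = 3.9 km ⇒ ΔT = -21.84°C; T = -29.94°C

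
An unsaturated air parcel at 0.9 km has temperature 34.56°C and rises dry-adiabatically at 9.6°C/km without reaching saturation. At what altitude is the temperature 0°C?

Height above start = (34.56 − 0) / 9.6 = 3.6 km
Altitude = 900 m + 3600 m = 4500 m

4.5 km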